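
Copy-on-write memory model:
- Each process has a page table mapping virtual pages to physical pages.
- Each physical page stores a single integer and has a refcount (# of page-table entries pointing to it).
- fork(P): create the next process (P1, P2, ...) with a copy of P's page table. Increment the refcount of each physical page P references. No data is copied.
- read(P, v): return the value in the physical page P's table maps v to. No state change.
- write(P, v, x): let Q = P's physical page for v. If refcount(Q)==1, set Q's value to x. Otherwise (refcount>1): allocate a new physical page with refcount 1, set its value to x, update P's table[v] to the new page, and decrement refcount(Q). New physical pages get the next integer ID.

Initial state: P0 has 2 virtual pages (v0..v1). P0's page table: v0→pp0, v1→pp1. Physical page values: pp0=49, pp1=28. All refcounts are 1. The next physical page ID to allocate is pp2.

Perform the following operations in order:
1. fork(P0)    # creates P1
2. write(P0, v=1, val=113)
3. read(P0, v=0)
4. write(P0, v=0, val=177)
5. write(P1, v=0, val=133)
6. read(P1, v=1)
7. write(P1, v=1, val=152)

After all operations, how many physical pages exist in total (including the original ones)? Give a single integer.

Answer: 4

Derivation:
Op 1: fork(P0) -> P1. 2 ppages; refcounts: pp0:2 pp1:2
Op 2: write(P0, v1, 113). refcount(pp1)=2>1 -> COPY to pp2. 3 ppages; refcounts: pp0:2 pp1:1 pp2:1
Op 3: read(P0, v0) -> 49. No state change.
Op 4: write(P0, v0, 177). refcount(pp0)=2>1 -> COPY to pp3. 4 ppages; refcounts: pp0:1 pp1:1 pp2:1 pp3:1
Op 5: write(P1, v0, 133). refcount(pp0)=1 -> write in place. 4 ppages; refcounts: pp0:1 pp1:1 pp2:1 pp3:1
Op 6: read(P1, v1) -> 28. No state change.
Op 7: write(P1, v1, 152). refcount(pp1)=1 -> write in place. 4 ppages; refcounts: pp0:1 pp1:1 pp2:1 pp3:1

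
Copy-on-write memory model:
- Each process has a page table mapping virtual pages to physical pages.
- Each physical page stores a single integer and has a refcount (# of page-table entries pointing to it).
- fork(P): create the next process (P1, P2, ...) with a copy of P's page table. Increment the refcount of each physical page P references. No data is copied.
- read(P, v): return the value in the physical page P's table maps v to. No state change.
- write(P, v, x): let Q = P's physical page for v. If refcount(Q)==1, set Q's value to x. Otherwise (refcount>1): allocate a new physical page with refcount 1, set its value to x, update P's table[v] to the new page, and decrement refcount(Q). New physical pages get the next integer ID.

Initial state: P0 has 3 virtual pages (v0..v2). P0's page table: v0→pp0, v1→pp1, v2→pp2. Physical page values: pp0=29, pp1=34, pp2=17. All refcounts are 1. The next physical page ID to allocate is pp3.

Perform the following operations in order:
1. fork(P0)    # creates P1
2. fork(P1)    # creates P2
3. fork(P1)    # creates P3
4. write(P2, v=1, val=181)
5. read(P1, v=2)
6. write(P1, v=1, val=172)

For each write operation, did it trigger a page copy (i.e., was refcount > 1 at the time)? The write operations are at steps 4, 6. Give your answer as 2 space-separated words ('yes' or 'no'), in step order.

Op 1: fork(P0) -> P1. 3 ppages; refcounts: pp0:2 pp1:2 pp2:2
Op 2: fork(P1) -> P2. 3 ppages; refcounts: pp0:3 pp1:3 pp2:3
Op 3: fork(P1) -> P3. 3 ppages; refcounts: pp0:4 pp1:4 pp2:4
Op 4: write(P2, v1, 181). refcount(pp1)=4>1 -> COPY to pp3. 4 ppages; refcounts: pp0:4 pp1:3 pp2:4 pp3:1
Op 5: read(P1, v2) -> 17. No state change.
Op 6: write(P1, v1, 172). refcount(pp1)=3>1 -> COPY to pp4. 5 ppages; refcounts: pp0:4 pp1:2 pp2:4 pp3:1 pp4:1

yes yes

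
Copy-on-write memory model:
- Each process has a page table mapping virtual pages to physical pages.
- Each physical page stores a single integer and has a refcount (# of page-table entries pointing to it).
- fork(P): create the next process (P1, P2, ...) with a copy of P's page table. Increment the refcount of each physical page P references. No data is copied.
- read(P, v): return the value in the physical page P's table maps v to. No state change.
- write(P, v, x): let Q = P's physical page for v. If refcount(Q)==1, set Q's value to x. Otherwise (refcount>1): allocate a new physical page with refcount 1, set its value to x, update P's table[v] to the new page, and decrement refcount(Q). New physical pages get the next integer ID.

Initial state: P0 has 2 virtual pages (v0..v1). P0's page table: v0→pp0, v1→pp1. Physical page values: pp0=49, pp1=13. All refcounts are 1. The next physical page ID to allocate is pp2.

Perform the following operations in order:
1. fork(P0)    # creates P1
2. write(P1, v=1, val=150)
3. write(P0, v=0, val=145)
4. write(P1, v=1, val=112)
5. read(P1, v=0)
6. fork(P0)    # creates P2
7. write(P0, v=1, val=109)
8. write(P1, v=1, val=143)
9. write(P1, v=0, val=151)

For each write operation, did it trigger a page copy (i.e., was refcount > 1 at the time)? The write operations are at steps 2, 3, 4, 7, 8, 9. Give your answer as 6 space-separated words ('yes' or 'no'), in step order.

Op 1: fork(P0) -> P1. 2 ppages; refcounts: pp0:2 pp1:2
Op 2: write(P1, v1, 150). refcount(pp1)=2>1 -> COPY to pp2. 3 ppages; refcounts: pp0:2 pp1:1 pp2:1
Op 3: write(P0, v0, 145). refcount(pp0)=2>1 -> COPY to pp3. 4 ppages; refcounts: pp0:1 pp1:1 pp2:1 pp3:1
Op 4: write(P1, v1, 112). refcount(pp2)=1 -> write in place. 4 ppages; refcounts: pp0:1 pp1:1 pp2:1 pp3:1
Op 5: read(P1, v0) -> 49. No state change.
Op 6: fork(P0) -> P2. 4 ppages; refcounts: pp0:1 pp1:2 pp2:1 pp3:2
Op 7: write(P0, v1, 109). refcount(pp1)=2>1 -> COPY to pp4. 5 ppages; refcounts: pp0:1 pp1:1 pp2:1 pp3:2 pp4:1
Op 8: write(P1, v1, 143). refcount(pp2)=1 -> write in place. 5 ppages; refcounts: pp0:1 pp1:1 pp2:1 pp3:2 pp4:1
Op 9: write(P1, v0, 151). refcount(pp0)=1 -> write in place. 5 ppages; refcounts: pp0:1 pp1:1 pp2:1 pp3:2 pp4:1

yes yes no yes no no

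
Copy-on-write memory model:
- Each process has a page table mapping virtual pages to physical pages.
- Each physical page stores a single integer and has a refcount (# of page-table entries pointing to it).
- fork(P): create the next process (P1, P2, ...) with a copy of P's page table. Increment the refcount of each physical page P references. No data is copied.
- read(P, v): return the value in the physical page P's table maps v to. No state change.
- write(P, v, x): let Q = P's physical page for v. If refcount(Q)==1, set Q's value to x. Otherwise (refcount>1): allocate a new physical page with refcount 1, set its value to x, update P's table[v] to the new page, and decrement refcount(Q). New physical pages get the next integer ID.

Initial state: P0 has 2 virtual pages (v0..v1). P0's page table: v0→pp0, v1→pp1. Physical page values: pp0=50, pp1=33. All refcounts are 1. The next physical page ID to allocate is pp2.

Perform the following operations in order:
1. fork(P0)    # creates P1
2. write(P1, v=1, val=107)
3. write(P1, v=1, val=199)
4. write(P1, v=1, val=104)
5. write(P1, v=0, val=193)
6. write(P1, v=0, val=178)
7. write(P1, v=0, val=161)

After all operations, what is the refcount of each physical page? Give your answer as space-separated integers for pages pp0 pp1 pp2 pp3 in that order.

Answer: 1 1 1 1

Derivation:
Op 1: fork(P0) -> P1. 2 ppages; refcounts: pp0:2 pp1:2
Op 2: write(P1, v1, 107). refcount(pp1)=2>1 -> COPY to pp2. 3 ppages; refcounts: pp0:2 pp1:1 pp2:1
Op 3: write(P1, v1, 199). refcount(pp2)=1 -> write in place. 3 ppages; refcounts: pp0:2 pp1:1 pp2:1
Op 4: write(P1, v1, 104). refcount(pp2)=1 -> write in place. 3 ppages; refcounts: pp0:2 pp1:1 pp2:1
Op 5: write(P1, v0, 193). refcount(pp0)=2>1 -> COPY to pp3. 4 ppages; refcounts: pp0:1 pp1:1 pp2:1 pp3:1
Op 6: write(P1, v0, 178). refcount(pp3)=1 -> write in place. 4 ppages; refcounts: pp0:1 pp1:1 pp2:1 pp3:1
Op 7: write(P1, v0, 161). refcount(pp3)=1 -> write in place. 4 ppages; refcounts: pp0:1 pp1:1 pp2:1 pp3:1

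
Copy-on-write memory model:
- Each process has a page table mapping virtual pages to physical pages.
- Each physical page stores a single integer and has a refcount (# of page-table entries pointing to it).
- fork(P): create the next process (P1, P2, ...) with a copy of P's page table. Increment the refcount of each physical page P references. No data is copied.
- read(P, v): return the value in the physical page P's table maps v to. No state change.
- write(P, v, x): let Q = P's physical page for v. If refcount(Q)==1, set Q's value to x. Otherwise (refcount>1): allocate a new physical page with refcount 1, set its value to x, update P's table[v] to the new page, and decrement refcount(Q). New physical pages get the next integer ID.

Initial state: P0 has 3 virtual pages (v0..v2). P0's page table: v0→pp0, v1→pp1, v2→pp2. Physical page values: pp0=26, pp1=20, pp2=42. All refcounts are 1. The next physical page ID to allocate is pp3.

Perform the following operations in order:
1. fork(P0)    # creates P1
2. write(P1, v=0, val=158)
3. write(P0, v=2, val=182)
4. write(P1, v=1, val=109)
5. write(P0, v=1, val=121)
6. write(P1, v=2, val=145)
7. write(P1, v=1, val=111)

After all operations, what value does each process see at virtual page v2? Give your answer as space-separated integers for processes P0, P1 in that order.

Op 1: fork(P0) -> P1. 3 ppages; refcounts: pp0:2 pp1:2 pp2:2
Op 2: write(P1, v0, 158). refcount(pp0)=2>1 -> COPY to pp3. 4 ppages; refcounts: pp0:1 pp1:2 pp2:2 pp3:1
Op 3: write(P0, v2, 182). refcount(pp2)=2>1 -> COPY to pp4. 5 ppages; refcounts: pp0:1 pp1:2 pp2:1 pp3:1 pp4:1
Op 4: write(P1, v1, 109). refcount(pp1)=2>1 -> COPY to pp5. 6 ppages; refcounts: pp0:1 pp1:1 pp2:1 pp3:1 pp4:1 pp5:1
Op 5: write(P0, v1, 121). refcount(pp1)=1 -> write in place. 6 ppages; refcounts: pp0:1 pp1:1 pp2:1 pp3:1 pp4:1 pp5:1
Op 6: write(P1, v2, 145). refcount(pp2)=1 -> write in place. 6 ppages; refcounts: pp0:1 pp1:1 pp2:1 pp3:1 pp4:1 pp5:1
Op 7: write(P1, v1, 111). refcount(pp5)=1 -> write in place. 6 ppages; refcounts: pp0:1 pp1:1 pp2:1 pp3:1 pp4:1 pp5:1
P0: v2 -> pp4 = 182
P1: v2 -> pp2 = 145

Answer: 182 145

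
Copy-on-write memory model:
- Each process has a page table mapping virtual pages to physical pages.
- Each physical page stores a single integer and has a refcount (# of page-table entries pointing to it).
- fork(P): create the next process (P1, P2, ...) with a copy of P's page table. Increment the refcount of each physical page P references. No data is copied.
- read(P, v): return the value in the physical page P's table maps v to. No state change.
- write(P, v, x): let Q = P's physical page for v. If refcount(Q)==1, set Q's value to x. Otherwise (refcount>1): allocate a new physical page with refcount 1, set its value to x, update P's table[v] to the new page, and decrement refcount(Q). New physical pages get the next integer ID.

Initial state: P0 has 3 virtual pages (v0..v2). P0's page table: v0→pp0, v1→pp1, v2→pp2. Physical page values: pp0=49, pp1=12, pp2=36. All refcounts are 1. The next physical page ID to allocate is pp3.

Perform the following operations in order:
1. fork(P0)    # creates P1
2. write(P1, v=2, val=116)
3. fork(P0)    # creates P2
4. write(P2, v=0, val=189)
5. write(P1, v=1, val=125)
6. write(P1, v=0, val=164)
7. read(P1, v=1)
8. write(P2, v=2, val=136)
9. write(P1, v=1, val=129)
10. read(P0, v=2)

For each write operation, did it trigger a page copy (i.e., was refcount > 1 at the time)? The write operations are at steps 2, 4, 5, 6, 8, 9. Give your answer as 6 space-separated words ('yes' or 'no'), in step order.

Op 1: fork(P0) -> P1. 3 ppages; refcounts: pp0:2 pp1:2 pp2:2
Op 2: write(P1, v2, 116). refcount(pp2)=2>1 -> COPY to pp3. 4 ppages; refcounts: pp0:2 pp1:2 pp2:1 pp3:1
Op 3: fork(P0) -> P2. 4 ppages; refcounts: pp0:3 pp1:3 pp2:2 pp3:1
Op 4: write(P2, v0, 189). refcount(pp0)=3>1 -> COPY to pp4. 5 ppages; refcounts: pp0:2 pp1:3 pp2:2 pp3:1 pp4:1
Op 5: write(P1, v1, 125). refcount(pp1)=3>1 -> COPY to pp5. 6 ppages; refcounts: pp0:2 pp1:2 pp2:2 pp3:1 pp4:1 pp5:1
Op 6: write(P1, v0, 164). refcount(pp0)=2>1 -> COPY to pp6. 7 ppages; refcounts: pp0:1 pp1:2 pp2:2 pp3:1 pp4:1 pp5:1 pp6:1
Op 7: read(P1, v1) -> 125. No state change.
Op 8: write(P2, v2, 136). refcount(pp2)=2>1 -> COPY to pp7. 8 ppages; refcounts: pp0:1 pp1:2 pp2:1 pp3:1 pp4:1 pp5:1 pp6:1 pp7:1
Op 9: write(P1, v1, 129). refcount(pp5)=1 -> write in place. 8 ppages; refcounts: pp0:1 pp1:2 pp2:1 pp3:1 pp4:1 pp5:1 pp6:1 pp7:1
Op 10: read(P0, v2) -> 36. No state change.

yes yes yes yes yes no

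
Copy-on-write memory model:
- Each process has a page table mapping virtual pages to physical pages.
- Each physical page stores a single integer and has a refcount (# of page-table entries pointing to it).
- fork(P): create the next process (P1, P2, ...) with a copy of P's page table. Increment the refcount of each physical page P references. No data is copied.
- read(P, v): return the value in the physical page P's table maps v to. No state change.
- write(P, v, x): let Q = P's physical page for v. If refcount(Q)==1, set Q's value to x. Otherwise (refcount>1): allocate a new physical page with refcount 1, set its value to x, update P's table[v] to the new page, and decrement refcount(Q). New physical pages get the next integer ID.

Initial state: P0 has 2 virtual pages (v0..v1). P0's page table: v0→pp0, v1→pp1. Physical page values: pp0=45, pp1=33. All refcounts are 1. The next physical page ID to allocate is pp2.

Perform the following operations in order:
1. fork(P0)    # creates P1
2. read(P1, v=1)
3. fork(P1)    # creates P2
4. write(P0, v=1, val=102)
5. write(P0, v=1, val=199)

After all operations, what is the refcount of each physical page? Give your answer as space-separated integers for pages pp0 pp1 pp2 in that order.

Answer: 3 2 1

Derivation:
Op 1: fork(P0) -> P1. 2 ppages; refcounts: pp0:2 pp1:2
Op 2: read(P1, v1) -> 33. No state change.
Op 3: fork(P1) -> P2. 2 ppages; refcounts: pp0:3 pp1:3
Op 4: write(P0, v1, 102). refcount(pp1)=3>1 -> COPY to pp2. 3 ppages; refcounts: pp0:3 pp1:2 pp2:1
Op 5: write(P0, v1, 199). refcount(pp2)=1 -> write in place. 3 ppages; refcounts: pp0:3 pp1:2 pp2:1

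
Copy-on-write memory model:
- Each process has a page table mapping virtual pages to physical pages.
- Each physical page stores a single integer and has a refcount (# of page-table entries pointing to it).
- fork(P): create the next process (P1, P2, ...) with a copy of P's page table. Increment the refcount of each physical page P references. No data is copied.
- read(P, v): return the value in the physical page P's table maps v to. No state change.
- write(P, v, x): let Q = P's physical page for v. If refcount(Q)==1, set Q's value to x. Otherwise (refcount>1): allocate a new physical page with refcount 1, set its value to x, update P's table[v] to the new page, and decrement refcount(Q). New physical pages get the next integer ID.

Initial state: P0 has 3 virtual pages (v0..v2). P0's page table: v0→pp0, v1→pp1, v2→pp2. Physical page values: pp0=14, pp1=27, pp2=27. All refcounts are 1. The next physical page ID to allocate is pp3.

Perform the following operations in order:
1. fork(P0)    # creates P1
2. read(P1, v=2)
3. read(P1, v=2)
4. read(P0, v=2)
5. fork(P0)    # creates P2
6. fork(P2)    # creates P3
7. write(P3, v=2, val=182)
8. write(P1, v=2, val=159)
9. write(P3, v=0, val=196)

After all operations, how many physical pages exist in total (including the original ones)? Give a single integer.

Answer: 6

Derivation:
Op 1: fork(P0) -> P1. 3 ppages; refcounts: pp0:2 pp1:2 pp2:2
Op 2: read(P1, v2) -> 27. No state change.
Op 3: read(P1, v2) -> 27. No state change.
Op 4: read(P0, v2) -> 27. No state change.
Op 5: fork(P0) -> P2. 3 ppages; refcounts: pp0:3 pp1:3 pp2:3
Op 6: fork(P2) -> P3. 3 ppages; refcounts: pp0:4 pp1:4 pp2:4
Op 7: write(P3, v2, 182). refcount(pp2)=4>1 -> COPY to pp3. 4 ppages; refcounts: pp0:4 pp1:4 pp2:3 pp3:1
Op 8: write(P1, v2, 159). refcount(pp2)=3>1 -> COPY to pp4. 5 ppages; refcounts: pp0:4 pp1:4 pp2:2 pp3:1 pp4:1
Op 9: write(P3, v0, 196). refcount(pp0)=4>1 -> COPY to pp5. 6 ppages; refcounts: pp0:3 pp1:4 pp2:2 pp3:1 pp4:1 pp5:1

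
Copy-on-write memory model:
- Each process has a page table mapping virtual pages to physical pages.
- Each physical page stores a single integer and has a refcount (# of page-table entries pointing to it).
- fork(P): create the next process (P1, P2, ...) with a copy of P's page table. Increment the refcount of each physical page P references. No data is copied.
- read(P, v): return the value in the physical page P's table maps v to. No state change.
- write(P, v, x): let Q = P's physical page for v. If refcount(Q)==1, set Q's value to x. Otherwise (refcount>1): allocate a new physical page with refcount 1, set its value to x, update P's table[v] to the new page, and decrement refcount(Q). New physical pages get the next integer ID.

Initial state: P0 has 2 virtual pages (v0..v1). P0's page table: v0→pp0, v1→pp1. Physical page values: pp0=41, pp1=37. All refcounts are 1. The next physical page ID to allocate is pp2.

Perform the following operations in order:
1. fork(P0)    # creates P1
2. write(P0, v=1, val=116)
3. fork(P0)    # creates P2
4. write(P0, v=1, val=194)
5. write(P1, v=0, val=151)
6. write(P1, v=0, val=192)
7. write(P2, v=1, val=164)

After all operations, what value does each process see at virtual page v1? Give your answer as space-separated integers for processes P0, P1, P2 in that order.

Op 1: fork(P0) -> P1. 2 ppages; refcounts: pp0:2 pp1:2
Op 2: write(P0, v1, 116). refcount(pp1)=2>1 -> COPY to pp2. 3 ppages; refcounts: pp0:2 pp1:1 pp2:1
Op 3: fork(P0) -> P2. 3 ppages; refcounts: pp0:3 pp1:1 pp2:2
Op 4: write(P0, v1, 194). refcount(pp2)=2>1 -> COPY to pp3. 4 ppages; refcounts: pp0:3 pp1:1 pp2:1 pp3:1
Op 5: write(P1, v0, 151). refcount(pp0)=3>1 -> COPY to pp4. 5 ppages; refcounts: pp0:2 pp1:1 pp2:1 pp3:1 pp4:1
Op 6: write(P1, v0, 192). refcount(pp4)=1 -> write in place. 5 ppages; refcounts: pp0:2 pp1:1 pp2:1 pp3:1 pp4:1
Op 7: write(P2, v1, 164). refcount(pp2)=1 -> write in place. 5 ppages; refcounts: pp0:2 pp1:1 pp2:1 pp3:1 pp4:1
P0: v1 -> pp3 = 194
P1: v1 -> pp1 = 37
P2: v1 -> pp2 = 164

Answer: 194 37 164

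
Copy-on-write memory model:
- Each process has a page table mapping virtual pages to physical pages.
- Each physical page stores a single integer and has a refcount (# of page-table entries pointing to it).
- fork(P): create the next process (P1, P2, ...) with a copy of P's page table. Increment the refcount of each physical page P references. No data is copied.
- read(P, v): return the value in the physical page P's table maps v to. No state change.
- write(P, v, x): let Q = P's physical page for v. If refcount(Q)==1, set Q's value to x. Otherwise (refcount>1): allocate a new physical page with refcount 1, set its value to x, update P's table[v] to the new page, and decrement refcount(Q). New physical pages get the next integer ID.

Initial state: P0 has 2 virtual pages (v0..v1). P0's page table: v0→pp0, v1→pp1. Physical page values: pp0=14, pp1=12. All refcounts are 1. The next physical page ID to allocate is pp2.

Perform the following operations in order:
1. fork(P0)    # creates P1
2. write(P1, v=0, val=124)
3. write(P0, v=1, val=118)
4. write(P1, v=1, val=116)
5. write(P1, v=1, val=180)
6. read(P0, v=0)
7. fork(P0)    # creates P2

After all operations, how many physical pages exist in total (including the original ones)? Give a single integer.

Op 1: fork(P0) -> P1. 2 ppages; refcounts: pp0:2 pp1:2
Op 2: write(P1, v0, 124). refcount(pp0)=2>1 -> COPY to pp2. 3 ppages; refcounts: pp0:1 pp1:2 pp2:1
Op 3: write(P0, v1, 118). refcount(pp1)=2>1 -> COPY to pp3. 4 ppages; refcounts: pp0:1 pp1:1 pp2:1 pp3:1
Op 4: write(P1, v1, 116). refcount(pp1)=1 -> write in place. 4 ppages; refcounts: pp0:1 pp1:1 pp2:1 pp3:1
Op 5: write(P1, v1, 180). refcount(pp1)=1 -> write in place. 4 ppages; refcounts: pp0:1 pp1:1 pp2:1 pp3:1
Op 6: read(P0, v0) -> 14. No state change.
Op 7: fork(P0) -> P2. 4 ppages; refcounts: pp0:2 pp1:1 pp2:1 pp3:2

Answer: 4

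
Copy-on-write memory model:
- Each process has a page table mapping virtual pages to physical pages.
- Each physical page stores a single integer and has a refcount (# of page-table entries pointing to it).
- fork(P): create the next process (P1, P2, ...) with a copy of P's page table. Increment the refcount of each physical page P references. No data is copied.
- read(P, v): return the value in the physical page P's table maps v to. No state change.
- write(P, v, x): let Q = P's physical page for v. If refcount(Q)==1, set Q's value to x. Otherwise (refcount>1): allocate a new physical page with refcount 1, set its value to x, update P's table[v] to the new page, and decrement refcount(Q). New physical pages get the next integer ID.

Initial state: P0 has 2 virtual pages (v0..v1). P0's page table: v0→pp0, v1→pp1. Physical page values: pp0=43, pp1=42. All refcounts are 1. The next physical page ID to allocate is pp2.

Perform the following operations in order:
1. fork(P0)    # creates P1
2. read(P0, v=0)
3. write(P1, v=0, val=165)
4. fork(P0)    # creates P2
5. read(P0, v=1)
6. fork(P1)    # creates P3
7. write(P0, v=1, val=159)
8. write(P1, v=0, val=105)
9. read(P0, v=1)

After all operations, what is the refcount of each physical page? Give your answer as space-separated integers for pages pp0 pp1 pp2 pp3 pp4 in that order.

Op 1: fork(P0) -> P1. 2 ppages; refcounts: pp0:2 pp1:2
Op 2: read(P0, v0) -> 43. No state change.
Op 3: write(P1, v0, 165). refcount(pp0)=2>1 -> COPY to pp2. 3 ppages; refcounts: pp0:1 pp1:2 pp2:1
Op 4: fork(P0) -> P2. 3 ppages; refcounts: pp0:2 pp1:3 pp2:1
Op 5: read(P0, v1) -> 42. No state change.
Op 6: fork(P1) -> P3. 3 ppages; refcounts: pp0:2 pp1:4 pp2:2
Op 7: write(P0, v1, 159). refcount(pp1)=4>1 -> COPY to pp3. 4 ppages; refcounts: pp0:2 pp1:3 pp2:2 pp3:1
Op 8: write(P1, v0, 105). refcount(pp2)=2>1 -> COPY to pp4. 5 ppages; refcounts: pp0:2 pp1:3 pp2:1 pp3:1 pp4:1
Op 9: read(P0, v1) -> 159. No state change.

Answer: 2 3 1 1 1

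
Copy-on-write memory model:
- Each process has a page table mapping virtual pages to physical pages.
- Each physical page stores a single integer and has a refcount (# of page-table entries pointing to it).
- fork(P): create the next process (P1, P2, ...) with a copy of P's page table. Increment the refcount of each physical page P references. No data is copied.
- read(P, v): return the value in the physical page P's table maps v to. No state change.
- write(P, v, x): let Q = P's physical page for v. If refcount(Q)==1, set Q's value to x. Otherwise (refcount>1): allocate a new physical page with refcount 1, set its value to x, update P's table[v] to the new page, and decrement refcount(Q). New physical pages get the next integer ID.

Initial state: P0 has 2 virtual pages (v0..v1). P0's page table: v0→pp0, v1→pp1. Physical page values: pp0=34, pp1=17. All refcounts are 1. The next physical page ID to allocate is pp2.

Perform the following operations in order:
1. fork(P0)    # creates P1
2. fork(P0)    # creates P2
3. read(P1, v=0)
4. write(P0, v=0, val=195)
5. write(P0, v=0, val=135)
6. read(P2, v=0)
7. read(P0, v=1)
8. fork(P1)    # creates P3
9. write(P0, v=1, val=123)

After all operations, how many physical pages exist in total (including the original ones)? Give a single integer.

Op 1: fork(P0) -> P1. 2 ppages; refcounts: pp0:2 pp1:2
Op 2: fork(P0) -> P2. 2 ppages; refcounts: pp0:3 pp1:3
Op 3: read(P1, v0) -> 34. No state change.
Op 4: write(P0, v0, 195). refcount(pp0)=3>1 -> COPY to pp2. 3 ppages; refcounts: pp0:2 pp1:3 pp2:1
Op 5: write(P0, v0, 135). refcount(pp2)=1 -> write in place. 3 ppages; refcounts: pp0:2 pp1:3 pp2:1
Op 6: read(P2, v0) -> 34. No state change.
Op 7: read(P0, v1) -> 17. No state change.
Op 8: fork(P1) -> P3. 3 ppages; refcounts: pp0:3 pp1:4 pp2:1
Op 9: write(P0, v1, 123). refcount(pp1)=4>1 -> COPY to pp3. 4 ppages; refcounts: pp0:3 pp1:3 pp2:1 pp3:1

Answer: 4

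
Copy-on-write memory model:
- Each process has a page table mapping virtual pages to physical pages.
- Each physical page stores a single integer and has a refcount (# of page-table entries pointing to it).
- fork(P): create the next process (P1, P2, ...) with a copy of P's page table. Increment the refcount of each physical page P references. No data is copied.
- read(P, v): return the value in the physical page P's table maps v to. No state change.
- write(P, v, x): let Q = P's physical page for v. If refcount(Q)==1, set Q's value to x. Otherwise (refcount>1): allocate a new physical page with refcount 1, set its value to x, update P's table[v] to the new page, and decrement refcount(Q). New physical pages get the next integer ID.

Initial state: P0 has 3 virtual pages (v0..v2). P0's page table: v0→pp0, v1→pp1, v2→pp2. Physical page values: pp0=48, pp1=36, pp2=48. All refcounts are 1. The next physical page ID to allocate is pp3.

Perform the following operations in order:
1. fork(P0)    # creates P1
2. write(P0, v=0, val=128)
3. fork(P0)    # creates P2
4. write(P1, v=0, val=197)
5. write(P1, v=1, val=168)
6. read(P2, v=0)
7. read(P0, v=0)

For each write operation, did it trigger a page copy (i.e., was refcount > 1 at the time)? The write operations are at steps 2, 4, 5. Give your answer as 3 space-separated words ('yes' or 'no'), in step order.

Op 1: fork(P0) -> P1. 3 ppages; refcounts: pp0:2 pp1:2 pp2:2
Op 2: write(P0, v0, 128). refcount(pp0)=2>1 -> COPY to pp3. 4 ppages; refcounts: pp0:1 pp1:2 pp2:2 pp3:1
Op 3: fork(P0) -> P2. 4 ppages; refcounts: pp0:1 pp1:3 pp2:3 pp3:2
Op 4: write(P1, v0, 197). refcount(pp0)=1 -> write in place. 4 ppages; refcounts: pp0:1 pp1:3 pp2:3 pp3:2
Op 5: write(P1, v1, 168). refcount(pp1)=3>1 -> COPY to pp4. 5 ppages; refcounts: pp0:1 pp1:2 pp2:3 pp3:2 pp4:1
Op 6: read(P2, v0) -> 128. No state change.
Op 7: read(P0, v0) -> 128. No state change.

yes no yes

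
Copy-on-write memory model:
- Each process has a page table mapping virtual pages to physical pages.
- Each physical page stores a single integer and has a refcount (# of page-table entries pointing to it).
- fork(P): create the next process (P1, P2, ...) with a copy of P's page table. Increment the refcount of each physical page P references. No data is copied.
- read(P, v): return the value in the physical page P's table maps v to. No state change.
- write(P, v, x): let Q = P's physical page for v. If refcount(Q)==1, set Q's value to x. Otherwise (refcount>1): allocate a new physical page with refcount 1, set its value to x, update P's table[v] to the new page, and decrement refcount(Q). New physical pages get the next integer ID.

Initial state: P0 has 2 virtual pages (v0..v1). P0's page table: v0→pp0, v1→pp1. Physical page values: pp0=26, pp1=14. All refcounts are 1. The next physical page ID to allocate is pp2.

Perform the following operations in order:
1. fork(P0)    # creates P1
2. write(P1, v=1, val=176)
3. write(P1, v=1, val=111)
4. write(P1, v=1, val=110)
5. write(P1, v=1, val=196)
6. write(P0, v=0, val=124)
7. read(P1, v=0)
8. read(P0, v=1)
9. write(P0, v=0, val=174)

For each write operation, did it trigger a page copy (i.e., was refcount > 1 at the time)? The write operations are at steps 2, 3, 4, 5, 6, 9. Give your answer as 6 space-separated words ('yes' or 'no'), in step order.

Op 1: fork(P0) -> P1. 2 ppages; refcounts: pp0:2 pp1:2
Op 2: write(P1, v1, 176). refcount(pp1)=2>1 -> COPY to pp2. 3 ppages; refcounts: pp0:2 pp1:1 pp2:1
Op 3: write(P1, v1, 111). refcount(pp2)=1 -> write in place. 3 ppages; refcounts: pp0:2 pp1:1 pp2:1
Op 4: write(P1, v1, 110). refcount(pp2)=1 -> write in place. 3 ppages; refcounts: pp0:2 pp1:1 pp2:1
Op 5: write(P1, v1, 196). refcount(pp2)=1 -> write in place. 3 ppages; refcounts: pp0:2 pp1:1 pp2:1
Op 6: write(P0, v0, 124). refcount(pp0)=2>1 -> COPY to pp3. 4 ppages; refcounts: pp0:1 pp1:1 pp2:1 pp3:1
Op 7: read(P1, v0) -> 26. No state change.
Op 8: read(P0, v1) -> 14. No state change.
Op 9: write(P0, v0, 174). refcount(pp3)=1 -> write in place. 4 ppages; refcounts: pp0:1 pp1:1 pp2:1 pp3:1

yes no no no yes no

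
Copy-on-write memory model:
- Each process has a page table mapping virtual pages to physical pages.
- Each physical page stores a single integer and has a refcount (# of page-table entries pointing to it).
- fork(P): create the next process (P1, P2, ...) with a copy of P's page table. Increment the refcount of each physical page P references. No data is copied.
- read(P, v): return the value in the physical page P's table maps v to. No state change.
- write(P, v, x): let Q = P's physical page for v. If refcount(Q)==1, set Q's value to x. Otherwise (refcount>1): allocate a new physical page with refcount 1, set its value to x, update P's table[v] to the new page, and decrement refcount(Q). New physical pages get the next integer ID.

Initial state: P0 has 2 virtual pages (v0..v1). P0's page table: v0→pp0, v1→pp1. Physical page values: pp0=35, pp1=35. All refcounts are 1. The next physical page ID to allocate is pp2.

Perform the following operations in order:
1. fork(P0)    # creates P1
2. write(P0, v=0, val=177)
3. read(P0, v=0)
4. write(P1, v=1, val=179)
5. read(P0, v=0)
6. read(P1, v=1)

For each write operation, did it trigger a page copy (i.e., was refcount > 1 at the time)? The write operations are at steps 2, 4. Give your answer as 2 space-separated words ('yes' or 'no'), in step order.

Op 1: fork(P0) -> P1. 2 ppages; refcounts: pp0:2 pp1:2
Op 2: write(P0, v0, 177). refcount(pp0)=2>1 -> COPY to pp2. 3 ppages; refcounts: pp0:1 pp1:2 pp2:1
Op 3: read(P0, v0) -> 177. No state change.
Op 4: write(P1, v1, 179). refcount(pp1)=2>1 -> COPY to pp3. 4 ppages; refcounts: pp0:1 pp1:1 pp2:1 pp3:1
Op 5: read(P0, v0) -> 177. No state change.
Op 6: read(P1, v1) -> 179. No state change.

yes yes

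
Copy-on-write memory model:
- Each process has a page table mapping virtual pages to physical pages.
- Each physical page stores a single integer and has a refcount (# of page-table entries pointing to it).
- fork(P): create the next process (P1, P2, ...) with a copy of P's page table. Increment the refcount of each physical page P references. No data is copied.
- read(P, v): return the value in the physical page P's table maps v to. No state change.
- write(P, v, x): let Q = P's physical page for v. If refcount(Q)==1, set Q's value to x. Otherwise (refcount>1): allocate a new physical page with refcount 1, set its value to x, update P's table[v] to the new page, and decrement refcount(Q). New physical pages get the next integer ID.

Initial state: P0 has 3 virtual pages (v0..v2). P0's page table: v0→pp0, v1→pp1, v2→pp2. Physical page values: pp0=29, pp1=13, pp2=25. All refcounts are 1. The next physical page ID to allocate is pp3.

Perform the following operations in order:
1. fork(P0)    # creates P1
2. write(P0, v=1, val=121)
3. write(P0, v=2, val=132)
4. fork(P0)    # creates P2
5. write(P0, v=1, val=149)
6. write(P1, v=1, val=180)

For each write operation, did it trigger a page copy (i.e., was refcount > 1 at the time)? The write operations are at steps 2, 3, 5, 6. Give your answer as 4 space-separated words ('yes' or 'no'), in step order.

Op 1: fork(P0) -> P1. 3 ppages; refcounts: pp0:2 pp1:2 pp2:2
Op 2: write(P0, v1, 121). refcount(pp1)=2>1 -> COPY to pp3. 4 ppages; refcounts: pp0:2 pp1:1 pp2:2 pp3:1
Op 3: write(P0, v2, 132). refcount(pp2)=2>1 -> COPY to pp4. 5 ppages; refcounts: pp0:2 pp1:1 pp2:1 pp3:1 pp4:1
Op 4: fork(P0) -> P2. 5 ppages; refcounts: pp0:3 pp1:1 pp2:1 pp3:2 pp4:2
Op 5: write(P0, v1, 149). refcount(pp3)=2>1 -> COPY to pp5. 6 ppages; refcounts: pp0:3 pp1:1 pp2:1 pp3:1 pp4:2 pp5:1
Op 6: write(P1, v1, 180). refcount(pp1)=1 -> write in place. 6 ppages; refcounts: pp0:3 pp1:1 pp2:1 pp3:1 pp4:2 pp5:1

yes yes yes no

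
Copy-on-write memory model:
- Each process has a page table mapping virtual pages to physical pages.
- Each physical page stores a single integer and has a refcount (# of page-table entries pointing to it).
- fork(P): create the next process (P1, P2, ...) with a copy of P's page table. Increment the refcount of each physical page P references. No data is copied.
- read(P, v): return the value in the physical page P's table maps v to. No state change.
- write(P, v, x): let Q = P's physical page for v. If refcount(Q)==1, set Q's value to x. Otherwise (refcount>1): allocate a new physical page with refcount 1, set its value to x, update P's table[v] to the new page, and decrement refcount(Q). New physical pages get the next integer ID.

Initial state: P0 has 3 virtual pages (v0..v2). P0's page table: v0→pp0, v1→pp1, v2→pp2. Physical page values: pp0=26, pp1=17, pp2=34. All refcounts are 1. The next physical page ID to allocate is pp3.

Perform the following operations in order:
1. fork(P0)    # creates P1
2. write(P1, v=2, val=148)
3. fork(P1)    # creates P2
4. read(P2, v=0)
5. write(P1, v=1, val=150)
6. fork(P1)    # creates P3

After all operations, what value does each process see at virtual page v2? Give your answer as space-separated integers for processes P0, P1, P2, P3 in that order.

Op 1: fork(P0) -> P1. 3 ppages; refcounts: pp0:2 pp1:2 pp2:2
Op 2: write(P1, v2, 148). refcount(pp2)=2>1 -> COPY to pp3. 4 ppages; refcounts: pp0:2 pp1:2 pp2:1 pp3:1
Op 3: fork(P1) -> P2. 4 ppages; refcounts: pp0:3 pp1:3 pp2:1 pp3:2
Op 4: read(P2, v0) -> 26. No state change.
Op 5: write(P1, v1, 150). refcount(pp1)=3>1 -> COPY to pp4. 5 ppages; refcounts: pp0:3 pp1:2 pp2:1 pp3:2 pp4:1
Op 6: fork(P1) -> P3. 5 ppages; refcounts: pp0:4 pp1:2 pp2:1 pp3:3 pp4:2
P0: v2 -> pp2 = 34
P1: v2 -> pp3 = 148
P2: v2 -> pp3 = 148
P3: v2 -> pp3 = 148

Answer: 34 148 148 148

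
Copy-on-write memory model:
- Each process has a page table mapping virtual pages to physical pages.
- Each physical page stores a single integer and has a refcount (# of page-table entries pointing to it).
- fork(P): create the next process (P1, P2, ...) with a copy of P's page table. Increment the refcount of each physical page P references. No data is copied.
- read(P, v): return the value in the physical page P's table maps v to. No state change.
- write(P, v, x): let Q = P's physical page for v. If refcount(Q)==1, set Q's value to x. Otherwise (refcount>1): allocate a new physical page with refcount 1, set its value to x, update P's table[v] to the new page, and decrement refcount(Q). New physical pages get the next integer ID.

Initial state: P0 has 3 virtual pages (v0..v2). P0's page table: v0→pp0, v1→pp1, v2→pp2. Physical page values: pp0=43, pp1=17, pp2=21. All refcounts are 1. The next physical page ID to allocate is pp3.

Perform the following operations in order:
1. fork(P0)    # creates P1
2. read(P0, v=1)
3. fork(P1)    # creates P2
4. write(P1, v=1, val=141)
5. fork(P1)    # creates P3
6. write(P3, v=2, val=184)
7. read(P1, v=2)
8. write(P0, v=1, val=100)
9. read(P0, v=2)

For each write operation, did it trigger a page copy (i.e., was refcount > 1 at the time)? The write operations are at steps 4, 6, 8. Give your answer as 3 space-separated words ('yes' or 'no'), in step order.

Op 1: fork(P0) -> P1. 3 ppages; refcounts: pp0:2 pp1:2 pp2:2
Op 2: read(P0, v1) -> 17. No state change.
Op 3: fork(P1) -> P2. 3 ppages; refcounts: pp0:3 pp1:3 pp2:3
Op 4: write(P1, v1, 141). refcount(pp1)=3>1 -> COPY to pp3. 4 ppages; refcounts: pp0:3 pp1:2 pp2:3 pp3:1
Op 5: fork(P1) -> P3. 4 ppages; refcounts: pp0:4 pp1:2 pp2:4 pp3:2
Op 6: write(P3, v2, 184). refcount(pp2)=4>1 -> COPY to pp4. 5 ppages; refcounts: pp0:4 pp1:2 pp2:3 pp3:2 pp4:1
Op 7: read(P1, v2) -> 21. No state change.
Op 8: write(P0, v1, 100). refcount(pp1)=2>1 -> COPY to pp5. 6 ppages; refcounts: pp0:4 pp1:1 pp2:3 pp3:2 pp4:1 pp5:1
Op 9: read(P0, v2) -> 21. No state change.

yes yes yes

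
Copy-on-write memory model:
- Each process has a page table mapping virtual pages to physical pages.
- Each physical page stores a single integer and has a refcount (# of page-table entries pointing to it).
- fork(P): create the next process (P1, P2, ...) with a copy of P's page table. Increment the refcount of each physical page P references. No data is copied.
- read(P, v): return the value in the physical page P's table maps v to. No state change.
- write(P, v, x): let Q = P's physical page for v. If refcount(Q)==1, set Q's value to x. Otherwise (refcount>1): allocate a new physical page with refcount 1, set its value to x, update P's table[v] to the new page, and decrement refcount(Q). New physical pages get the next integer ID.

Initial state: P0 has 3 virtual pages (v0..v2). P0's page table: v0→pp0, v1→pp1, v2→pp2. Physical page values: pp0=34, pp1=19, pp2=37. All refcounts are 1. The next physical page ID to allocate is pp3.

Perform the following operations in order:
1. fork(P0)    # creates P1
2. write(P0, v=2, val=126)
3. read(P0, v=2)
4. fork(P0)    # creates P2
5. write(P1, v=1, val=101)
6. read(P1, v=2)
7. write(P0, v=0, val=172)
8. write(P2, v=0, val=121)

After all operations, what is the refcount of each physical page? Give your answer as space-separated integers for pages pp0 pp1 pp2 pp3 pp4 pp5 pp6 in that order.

Op 1: fork(P0) -> P1. 3 ppages; refcounts: pp0:2 pp1:2 pp2:2
Op 2: write(P0, v2, 126). refcount(pp2)=2>1 -> COPY to pp3. 4 ppages; refcounts: pp0:2 pp1:2 pp2:1 pp3:1
Op 3: read(P0, v2) -> 126. No state change.
Op 4: fork(P0) -> P2. 4 ppages; refcounts: pp0:3 pp1:3 pp2:1 pp3:2
Op 5: write(P1, v1, 101). refcount(pp1)=3>1 -> COPY to pp4. 5 ppages; refcounts: pp0:3 pp1:2 pp2:1 pp3:2 pp4:1
Op 6: read(P1, v2) -> 37. No state change.
Op 7: write(P0, v0, 172). refcount(pp0)=3>1 -> COPY to pp5. 6 ppages; refcounts: pp0:2 pp1:2 pp2:1 pp3:2 pp4:1 pp5:1
Op 8: write(P2, v0, 121). refcount(pp0)=2>1 -> COPY to pp6. 7 ppages; refcounts: pp0:1 pp1:2 pp2:1 pp3:2 pp4:1 pp5:1 pp6:1

Answer: 1 2 1 2 1 1 1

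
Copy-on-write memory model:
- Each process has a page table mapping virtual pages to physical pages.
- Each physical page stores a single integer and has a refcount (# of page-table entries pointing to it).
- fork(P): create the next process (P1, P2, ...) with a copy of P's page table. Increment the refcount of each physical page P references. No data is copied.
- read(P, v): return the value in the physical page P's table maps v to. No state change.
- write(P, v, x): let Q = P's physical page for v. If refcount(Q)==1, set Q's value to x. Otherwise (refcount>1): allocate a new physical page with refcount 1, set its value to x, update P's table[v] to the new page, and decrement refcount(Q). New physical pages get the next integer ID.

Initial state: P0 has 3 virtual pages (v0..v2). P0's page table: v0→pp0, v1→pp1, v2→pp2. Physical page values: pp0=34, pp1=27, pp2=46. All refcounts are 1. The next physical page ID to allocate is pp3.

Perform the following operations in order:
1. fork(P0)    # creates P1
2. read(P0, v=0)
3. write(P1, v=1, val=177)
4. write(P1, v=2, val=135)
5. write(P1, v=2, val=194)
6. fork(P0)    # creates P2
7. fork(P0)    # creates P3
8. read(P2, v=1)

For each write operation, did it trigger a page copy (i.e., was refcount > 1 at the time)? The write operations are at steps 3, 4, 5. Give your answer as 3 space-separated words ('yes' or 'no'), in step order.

Op 1: fork(P0) -> P1. 3 ppages; refcounts: pp0:2 pp1:2 pp2:2
Op 2: read(P0, v0) -> 34. No state change.
Op 3: write(P1, v1, 177). refcount(pp1)=2>1 -> COPY to pp3. 4 ppages; refcounts: pp0:2 pp1:1 pp2:2 pp3:1
Op 4: write(P1, v2, 135). refcount(pp2)=2>1 -> COPY to pp4. 5 ppages; refcounts: pp0:2 pp1:1 pp2:1 pp3:1 pp4:1
Op 5: write(P1, v2, 194). refcount(pp4)=1 -> write in place. 5 ppages; refcounts: pp0:2 pp1:1 pp2:1 pp3:1 pp4:1
Op 6: fork(P0) -> P2. 5 ppages; refcounts: pp0:3 pp1:2 pp2:2 pp3:1 pp4:1
Op 7: fork(P0) -> P3. 5 ppages; refcounts: pp0:4 pp1:3 pp2:3 pp3:1 pp4:1
Op 8: read(P2, v1) -> 27. No state change.

yes yes no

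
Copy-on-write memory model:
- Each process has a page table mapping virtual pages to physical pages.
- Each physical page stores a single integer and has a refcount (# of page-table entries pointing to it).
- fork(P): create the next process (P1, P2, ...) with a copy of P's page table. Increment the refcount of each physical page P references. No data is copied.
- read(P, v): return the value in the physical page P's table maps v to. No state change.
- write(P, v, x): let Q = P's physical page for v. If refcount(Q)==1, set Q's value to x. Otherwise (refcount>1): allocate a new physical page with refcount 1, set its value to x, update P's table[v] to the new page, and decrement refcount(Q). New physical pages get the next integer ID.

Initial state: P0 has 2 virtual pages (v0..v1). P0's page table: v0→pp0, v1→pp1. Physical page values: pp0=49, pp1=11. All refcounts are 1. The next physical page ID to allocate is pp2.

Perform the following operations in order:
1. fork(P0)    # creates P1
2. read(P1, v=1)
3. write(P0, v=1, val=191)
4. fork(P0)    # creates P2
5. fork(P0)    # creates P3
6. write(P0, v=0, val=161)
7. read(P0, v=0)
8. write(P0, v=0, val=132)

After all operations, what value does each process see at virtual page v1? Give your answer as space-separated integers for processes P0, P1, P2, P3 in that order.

Op 1: fork(P0) -> P1. 2 ppages; refcounts: pp0:2 pp1:2
Op 2: read(P1, v1) -> 11. No state change.
Op 3: write(P0, v1, 191). refcount(pp1)=2>1 -> COPY to pp2. 3 ppages; refcounts: pp0:2 pp1:1 pp2:1
Op 4: fork(P0) -> P2. 3 ppages; refcounts: pp0:3 pp1:1 pp2:2
Op 5: fork(P0) -> P3. 3 ppages; refcounts: pp0:4 pp1:1 pp2:3
Op 6: write(P0, v0, 161). refcount(pp0)=4>1 -> COPY to pp3. 4 ppages; refcounts: pp0:3 pp1:1 pp2:3 pp3:1
Op 7: read(P0, v0) -> 161. No state change.
Op 8: write(P0, v0, 132). refcount(pp3)=1 -> write in place. 4 ppages; refcounts: pp0:3 pp1:1 pp2:3 pp3:1
P0: v1 -> pp2 = 191
P1: v1 -> pp1 = 11
P2: v1 -> pp2 = 191
P3: v1 -> pp2 = 191

Answer: 191 11 191 191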